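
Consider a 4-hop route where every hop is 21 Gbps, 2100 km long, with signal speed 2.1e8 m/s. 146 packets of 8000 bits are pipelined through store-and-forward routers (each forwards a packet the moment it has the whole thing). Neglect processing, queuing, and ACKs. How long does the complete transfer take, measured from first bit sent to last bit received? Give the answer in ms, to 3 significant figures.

Per-hop transmission t_tx = L/R = 8000/21000000000 = 0.000380952 ms.
Per-hop propagation t_prop = 2100000/210000000 = 10 ms.
Pipeline fill: first packet needs 4·t_tx to clear all hops; remaining 145 packets each add one t_tx.
Total = (4+146-1)·t_tx + 4·t_prop = 149·0.000380952 + 4·10 = 40.1 ms.

40.1 ms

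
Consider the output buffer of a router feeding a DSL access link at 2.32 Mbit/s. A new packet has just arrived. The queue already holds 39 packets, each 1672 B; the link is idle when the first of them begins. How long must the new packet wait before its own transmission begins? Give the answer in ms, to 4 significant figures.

Each queued packet: L/R = 13376/2320000 = 5.76552 ms.
39 queued → 224.855 ms.
Queuing delay = 224.9 ms.

224.9 ms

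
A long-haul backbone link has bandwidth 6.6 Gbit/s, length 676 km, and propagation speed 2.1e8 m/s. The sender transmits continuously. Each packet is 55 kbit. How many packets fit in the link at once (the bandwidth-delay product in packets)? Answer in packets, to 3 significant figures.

Propagation delay = 676000 / 210000000 = 0.00321905 s.
BDP = R × t_prop = 6600000000 × 0.00321905 = 21245700 bits.
In packets of 55000 bits: 386 packets.

386 packets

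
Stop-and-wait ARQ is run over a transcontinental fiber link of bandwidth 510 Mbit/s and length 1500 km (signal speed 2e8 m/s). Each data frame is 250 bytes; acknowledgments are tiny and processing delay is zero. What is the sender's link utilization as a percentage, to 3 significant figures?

t_tx = L/R = 2000/510000000 = 3.92157e-06 s.
t_prop = 1500000/200000000 = 0.0075 s; RTT = 0.015 s.
Cycle = t_tx + RTT = 0.0150039 s.
Utilization = t_tx / cycle = 3.92157e-06/0.0150039 = 0.0261 %.

0.0261 %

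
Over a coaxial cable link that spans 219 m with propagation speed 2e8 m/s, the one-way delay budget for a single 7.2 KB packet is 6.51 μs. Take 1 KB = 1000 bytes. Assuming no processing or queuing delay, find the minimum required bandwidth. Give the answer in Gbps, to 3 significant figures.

L = 57600 bits.
Propagation delay = 219 / 200000000 = 1.095 μs.
Transmission budget = 6.51 − 1.095 = 5.415 μs.
R ≥ L / t_tx = 57600 bits / 5.415e-06 s = 10.6 Gbps.

10.6 Gbps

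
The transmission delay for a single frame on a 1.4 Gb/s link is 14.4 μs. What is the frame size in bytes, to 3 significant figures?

2520 bytes

L = R × t_tx = 1400000000 b/s × 1.44e-05 s = 20160 bits.
In bytes: 20160 / 8 = 2520 bytes.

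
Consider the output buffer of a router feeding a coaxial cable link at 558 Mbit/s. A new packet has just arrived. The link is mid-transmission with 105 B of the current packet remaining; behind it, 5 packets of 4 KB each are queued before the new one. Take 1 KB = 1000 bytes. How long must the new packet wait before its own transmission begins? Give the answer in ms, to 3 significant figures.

Each queued packet: L/R = 32000/558000000 = 0.0573477 ms.
5 queued → 0.286738 ms.
Plus remaining 840 bits of current packet: 0.00150538 ms.
Queuing delay = 0.288 ms.

0.288 ms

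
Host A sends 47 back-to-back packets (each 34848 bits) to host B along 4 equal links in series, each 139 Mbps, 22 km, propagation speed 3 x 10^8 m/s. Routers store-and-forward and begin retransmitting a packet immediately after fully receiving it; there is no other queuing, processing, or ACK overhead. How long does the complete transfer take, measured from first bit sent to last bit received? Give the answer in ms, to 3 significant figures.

12.8 ms

Per-hop transmission t_tx = L/R = 34848/139000000 = 0.250705 ms.
Per-hop propagation t_prop = 22000/300000000 = 0.0733333 ms.
Pipeline fill: first packet needs 4·t_tx to clear all hops; remaining 46 packets each add one t_tx.
Total = (4+47-1)·t_tx + 4·t_prop = 50·0.250705 + 4·0.0733333 = 12.8 ms.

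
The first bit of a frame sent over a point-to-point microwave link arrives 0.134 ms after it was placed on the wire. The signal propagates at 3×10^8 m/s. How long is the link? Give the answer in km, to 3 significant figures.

40.2 km

d = s × t_prop = 300000000 × 0.000134 = 40.2 km.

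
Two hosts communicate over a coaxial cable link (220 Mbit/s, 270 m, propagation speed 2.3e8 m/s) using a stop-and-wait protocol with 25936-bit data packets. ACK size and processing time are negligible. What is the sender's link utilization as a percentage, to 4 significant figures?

98.05 %

t_tx = L/R = 25936/220000000 = 0.000117891 s.
t_prop = 270/2.3e+08 = 1.17391e-06 s; RTT = 2.34783e-06 s.
Cycle = t_tx + RTT = 0.000120239 s.
Utilization = t_tx / cycle = 0.000117891/0.000120239 = 98.05 %.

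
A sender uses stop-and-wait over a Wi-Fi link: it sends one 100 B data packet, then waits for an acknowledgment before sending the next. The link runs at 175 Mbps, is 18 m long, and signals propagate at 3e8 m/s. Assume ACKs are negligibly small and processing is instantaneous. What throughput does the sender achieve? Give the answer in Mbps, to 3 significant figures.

t_tx = L/R = 800/175000000 = 4.57143e-06 s.
t_prop = 18/300000000 = 6e-08 s; RTT = 1.2e-07 s.
Cycle = t_tx + RTT = 4.69143e-06 s.
Throughput = L / cycle = 800 / 4.69143e-06 = 171 Mbps.

171 Mbps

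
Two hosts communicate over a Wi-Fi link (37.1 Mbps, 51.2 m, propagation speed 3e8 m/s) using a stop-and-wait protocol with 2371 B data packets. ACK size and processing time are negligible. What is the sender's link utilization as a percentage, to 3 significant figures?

99.9 %

t_tx = L/R = 18968/37100000 = 0.000511267 s.
t_prop = 51.2/300000000 = 1.70667e-07 s; RTT = 3.41333e-07 s.
Cycle = t_tx + RTT = 0.000511608 s.
Utilization = t_tx / cycle = 0.000511267/0.000511608 = 99.9 %.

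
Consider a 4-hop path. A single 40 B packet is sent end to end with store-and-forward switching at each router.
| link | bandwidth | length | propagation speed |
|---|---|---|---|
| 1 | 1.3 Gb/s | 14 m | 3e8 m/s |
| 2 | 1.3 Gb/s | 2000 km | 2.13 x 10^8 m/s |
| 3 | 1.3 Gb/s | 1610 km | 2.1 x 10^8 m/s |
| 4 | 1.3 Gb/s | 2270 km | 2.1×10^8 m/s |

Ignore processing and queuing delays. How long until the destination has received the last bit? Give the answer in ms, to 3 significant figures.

L = 40 × 8 = 320 bits.
Transmission delay per hop = L/R = 320/1300000000 = 0.000246154 ms; 4 hops → 0.000984615 ms.
Propagation delays (d/s per hop): 4.66667e-05, 9.38967, 7.66667, 10.8095 ms; sum = 27.8659 ms.
End-to-end = 27.9 ms.

27.9 ms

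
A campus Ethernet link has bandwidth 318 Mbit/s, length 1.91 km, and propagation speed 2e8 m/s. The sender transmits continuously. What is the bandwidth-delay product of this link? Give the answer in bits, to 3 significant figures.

Propagation delay = 1910 / 200000000 = 9.55e-06 s.
BDP = R × t_prop = 318000000 × 9.55e-06 = 3036.9 bits.

3040 bits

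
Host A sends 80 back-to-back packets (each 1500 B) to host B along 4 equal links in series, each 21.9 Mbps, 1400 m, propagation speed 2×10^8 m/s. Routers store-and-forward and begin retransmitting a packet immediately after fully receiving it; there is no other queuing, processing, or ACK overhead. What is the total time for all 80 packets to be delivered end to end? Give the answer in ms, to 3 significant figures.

Per-hop transmission t_tx = L/R = 12000/21900000 = 0.547945 ms.
Per-hop propagation t_prop = 1400/200000000 = 0.007 ms.
Pipeline fill: first packet needs 4·t_tx to clear all hops; remaining 79 packets each add one t_tx.
Total = (4+80-1)·t_tx + 4·t_prop = 83·0.547945 + 4·0.007 = 45.5 ms.

45.5 ms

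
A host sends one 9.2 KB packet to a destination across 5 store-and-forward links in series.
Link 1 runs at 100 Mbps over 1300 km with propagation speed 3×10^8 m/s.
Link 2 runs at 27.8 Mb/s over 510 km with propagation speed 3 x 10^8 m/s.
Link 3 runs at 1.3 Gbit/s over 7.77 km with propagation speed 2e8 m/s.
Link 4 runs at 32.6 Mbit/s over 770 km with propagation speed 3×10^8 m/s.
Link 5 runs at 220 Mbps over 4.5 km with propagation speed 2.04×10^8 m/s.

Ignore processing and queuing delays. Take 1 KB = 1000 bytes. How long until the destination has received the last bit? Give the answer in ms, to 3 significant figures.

14.7 ms

L = 73600 bits.
Transmission delays (L/R per hop): 0.736, 2.64748, 0.0566154, 2.25767, 0.334545 ms; sum = 6.03231 ms.
Propagation delays (d/s per hop): 4.33333, 1.7, 0.03885, 2.56667, 0.0220588 ms; sum = 8.66091 ms.
End-to-end = 14.7 ms.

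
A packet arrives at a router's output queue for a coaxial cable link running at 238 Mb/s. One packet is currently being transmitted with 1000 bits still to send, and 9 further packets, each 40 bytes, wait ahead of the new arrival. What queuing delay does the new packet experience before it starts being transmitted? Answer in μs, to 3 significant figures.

Each queued packet: L/R = 320/238000000 = 1.34454 μs.
9 queued → 12.1008 μs.
Plus remaining 1000 bits of current packet: 4.20168 μs.
Queuing delay = 16.3 μs.

16.3 μs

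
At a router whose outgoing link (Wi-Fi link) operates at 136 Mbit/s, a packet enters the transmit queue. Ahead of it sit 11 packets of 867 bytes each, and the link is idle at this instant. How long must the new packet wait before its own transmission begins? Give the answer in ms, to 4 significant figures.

0.5610 ms

Each queued packet: L/R = 6936/136000000 = 0.051 ms.
11 queued → 0.561 ms.
Queuing delay = 0.5610 ms.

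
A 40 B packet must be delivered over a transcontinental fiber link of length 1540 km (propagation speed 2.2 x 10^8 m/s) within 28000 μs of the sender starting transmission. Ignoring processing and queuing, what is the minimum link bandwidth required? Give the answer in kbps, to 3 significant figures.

15.2 kbps

L = 320 bits.
Propagation delay = 1540000 / 2.2e+08 = 7000 μs.
Transmission budget = 28000 − 7000 = 21000 μs.
R ≥ L / t_tx = 320 bits / 0.021 s = 15.2 kbps.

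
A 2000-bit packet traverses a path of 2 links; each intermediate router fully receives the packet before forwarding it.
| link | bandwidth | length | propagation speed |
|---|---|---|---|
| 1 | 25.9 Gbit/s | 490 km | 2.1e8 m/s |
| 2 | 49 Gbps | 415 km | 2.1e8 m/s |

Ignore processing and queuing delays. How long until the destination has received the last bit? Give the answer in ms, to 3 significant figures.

Transmission delays (L/R per hop): 7.72201e-05, 4.08163e-05 ms; sum = 0.000118036 ms.
Propagation delays (d/s per hop): 2.33333, 1.97619 ms; sum = 4.30952 ms.
End-to-end = 4.31 ms.

4.31 ms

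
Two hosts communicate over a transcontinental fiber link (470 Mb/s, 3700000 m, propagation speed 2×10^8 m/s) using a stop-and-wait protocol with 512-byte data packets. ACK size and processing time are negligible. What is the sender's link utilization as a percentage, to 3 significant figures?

0.0235 %

t_tx = L/R = 4096/470000000 = 8.71489e-06 s.
t_prop = 3700000/200000000 = 0.0185 s; RTT = 0.037 s.
Cycle = t_tx + RTT = 0.0370087 s.
Utilization = t_tx / cycle = 8.71489e-06/0.0370087 = 0.0235 %.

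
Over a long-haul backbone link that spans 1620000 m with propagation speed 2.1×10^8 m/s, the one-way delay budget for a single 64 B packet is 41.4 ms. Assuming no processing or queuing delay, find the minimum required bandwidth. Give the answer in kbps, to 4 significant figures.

L = 512 bits.
Propagation delay = 1620000 / 210000000 = 7.71429 ms.
Transmission budget = 41.4 − 7.71429 = 33.6857 ms.
R ≥ L / t_tx = 512 bits / 0.0336857 s = 15.20 kbps.

15.20 kbps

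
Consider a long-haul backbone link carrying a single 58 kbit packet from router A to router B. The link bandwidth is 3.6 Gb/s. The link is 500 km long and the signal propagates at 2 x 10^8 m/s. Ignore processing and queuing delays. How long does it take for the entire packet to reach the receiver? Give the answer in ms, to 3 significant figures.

L = 58000 bits.
Transmission delay = L/R = 58000 / 3600000000 = 0.0161111 ms.
Propagation delay = d/s = 500000 m / 200000000 m/s = 2.5 ms.
Total = 2.52 ms.

2.52 ms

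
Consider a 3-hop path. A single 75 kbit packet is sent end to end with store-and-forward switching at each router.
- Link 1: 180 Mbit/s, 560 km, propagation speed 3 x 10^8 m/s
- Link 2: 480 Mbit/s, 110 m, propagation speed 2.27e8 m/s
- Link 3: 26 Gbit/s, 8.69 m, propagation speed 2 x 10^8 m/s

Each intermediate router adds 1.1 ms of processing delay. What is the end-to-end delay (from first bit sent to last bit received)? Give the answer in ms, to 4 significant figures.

L = 75000 bits.
Transmission delays (L/R per hop): 0.416667, 0.15625, 0.00288462 ms; sum = 0.575801 ms.
Propagation delays (d/s per hop): 1.86667, 0.000484581, 4.345e-05 ms; sum = 1.86719 ms.
Processing at 2 router(s): 2 × 1.1 ms = 2.2 ms.
End-to-end = 4.643 ms.

4.643 ms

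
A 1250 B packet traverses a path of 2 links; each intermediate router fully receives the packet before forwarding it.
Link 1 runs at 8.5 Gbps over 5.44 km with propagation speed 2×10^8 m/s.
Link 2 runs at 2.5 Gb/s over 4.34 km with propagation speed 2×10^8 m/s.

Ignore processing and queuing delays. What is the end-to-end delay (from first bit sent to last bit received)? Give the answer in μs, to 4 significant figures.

L = 1250 × 8 = 10000 bits.
Transmission delays (L/R per hop): 1.17647, 4 μs; sum = 5.17647 μs.
Propagation delays (d/s per hop): 27.2, 21.7 μs; sum = 48.9 μs.
End-to-end = 54.08 μs.

54.08 μs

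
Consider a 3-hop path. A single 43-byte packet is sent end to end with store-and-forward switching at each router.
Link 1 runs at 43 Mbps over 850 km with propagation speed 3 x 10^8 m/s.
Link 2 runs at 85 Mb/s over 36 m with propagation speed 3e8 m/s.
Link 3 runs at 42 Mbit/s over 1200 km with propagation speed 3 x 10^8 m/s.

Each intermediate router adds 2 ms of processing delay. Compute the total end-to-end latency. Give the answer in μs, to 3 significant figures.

10900 μs

L = 43 × 8 = 344 bits.
Transmission delays (L/R per hop): 8, 4.04706, 8.19048 μs; sum = 20.2375 μs.
Propagation delays (d/s per hop): 2833.33, 0.12, 4000 μs; sum = 6833.45 μs.
Processing at 2 router(s): 2 × 2 ms = 4000 μs.
End-to-end = 10900 μs.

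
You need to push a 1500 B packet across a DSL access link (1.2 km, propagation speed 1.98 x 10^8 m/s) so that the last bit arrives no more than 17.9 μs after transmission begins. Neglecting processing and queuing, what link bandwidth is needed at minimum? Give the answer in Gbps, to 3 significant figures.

1.01 Gbps

L = 12000 bits.
Propagation delay = 1200 / 198000000 = 6.06061 μs.
Transmission budget = 17.9 − 6.06061 = 11.8394 μs.
R ≥ L / t_tx = 12000 bits / 1.18394e-05 s = 1.01 Gbps.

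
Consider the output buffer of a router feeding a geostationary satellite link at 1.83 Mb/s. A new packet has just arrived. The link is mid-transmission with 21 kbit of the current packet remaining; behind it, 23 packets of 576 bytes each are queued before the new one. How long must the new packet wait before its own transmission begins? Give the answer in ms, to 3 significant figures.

69.4 ms

Each queued packet: L/R = 4608/1830000 = 2.51803 ms.
23 queued → 57.9148 ms.
Plus remaining 21000 bits of current packet: 11.4754 ms.
Queuing delay = 69.4 ms.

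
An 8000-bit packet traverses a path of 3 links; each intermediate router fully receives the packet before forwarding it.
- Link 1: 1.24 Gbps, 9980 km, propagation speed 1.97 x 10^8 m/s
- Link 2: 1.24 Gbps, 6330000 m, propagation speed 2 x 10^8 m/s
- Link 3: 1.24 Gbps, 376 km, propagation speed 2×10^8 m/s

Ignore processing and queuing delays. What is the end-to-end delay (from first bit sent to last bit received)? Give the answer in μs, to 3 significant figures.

Transmission delay per hop = L/R = 8000/1240000000 = 6.45161 μs; 3 hops → 19.3548 μs.
Propagation delays (d/s per hop): 50659.9, 31650, 1880 μs; sum = 84189.9 μs.
End-to-end = 84200 μs.

84200 μs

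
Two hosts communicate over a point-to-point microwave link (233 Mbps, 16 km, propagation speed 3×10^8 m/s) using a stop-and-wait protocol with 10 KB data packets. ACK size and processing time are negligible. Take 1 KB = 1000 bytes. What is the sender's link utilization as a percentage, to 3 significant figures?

t_tx = L/R = 80000/233000000 = 0.000343348 s.
t_prop = 16000/300000000 = 5.33333e-05 s; RTT = 0.000106667 s.
Cycle = t_tx + RTT = 0.000450014 s.
Utilization = t_tx / cycle = 0.000343348/0.000450014 = 76.3 %.

76.3 %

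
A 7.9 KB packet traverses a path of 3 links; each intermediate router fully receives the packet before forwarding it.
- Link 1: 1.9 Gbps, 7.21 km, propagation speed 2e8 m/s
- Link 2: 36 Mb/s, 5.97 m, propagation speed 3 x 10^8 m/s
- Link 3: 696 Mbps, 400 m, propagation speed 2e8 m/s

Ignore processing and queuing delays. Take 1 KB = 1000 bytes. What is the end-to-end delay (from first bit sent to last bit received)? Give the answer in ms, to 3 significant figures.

1.92 ms

L = 63200 bits.
Transmission delays (L/R per hop): 0.0332632, 1.75556, 0.0908046 ms; sum = 1.87962 ms.
Propagation delays (d/s per hop): 0.03605, 1.99e-05, 0.002 ms; sum = 0.0380699 ms.
End-to-end = 1.92 ms.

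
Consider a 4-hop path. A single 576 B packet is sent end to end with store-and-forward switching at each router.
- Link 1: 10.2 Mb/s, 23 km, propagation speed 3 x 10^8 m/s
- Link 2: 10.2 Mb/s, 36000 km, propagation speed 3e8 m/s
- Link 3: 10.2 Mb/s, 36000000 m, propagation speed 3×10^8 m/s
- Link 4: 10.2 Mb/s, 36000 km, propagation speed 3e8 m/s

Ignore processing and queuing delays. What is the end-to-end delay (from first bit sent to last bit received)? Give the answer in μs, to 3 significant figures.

362000 μs

L = 576 × 8 = 4608 bits.
Transmission delay per hop = L/R = 4608/10200000 = 451.765 μs; 4 hops → 1807.06 μs.
Propagation delays (d/s per hop): 76.6667, 120000, 120000, 120000 μs; sum = 360077 μs.
End-to-end = 362000 μs.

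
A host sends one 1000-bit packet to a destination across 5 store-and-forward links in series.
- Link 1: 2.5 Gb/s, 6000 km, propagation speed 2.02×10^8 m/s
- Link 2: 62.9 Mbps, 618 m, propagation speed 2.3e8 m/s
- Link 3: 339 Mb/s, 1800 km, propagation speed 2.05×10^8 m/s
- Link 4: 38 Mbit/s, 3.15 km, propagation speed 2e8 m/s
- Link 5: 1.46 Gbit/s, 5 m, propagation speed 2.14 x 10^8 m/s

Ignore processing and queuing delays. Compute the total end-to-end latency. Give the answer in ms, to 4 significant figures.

Transmission delays (L/R per hop): 0.0004, 0.0158983, 0.00294985, 0.0263158, 0.000684932 ms; sum = 0.0462488 ms.
Propagation delays (d/s per hop): 29.703, 0.00268696, 8.78049, 0.01575, 2.33645e-05 ms; sum = 38.5019 ms.
End-to-end = 38.55 ms.

38.55 ms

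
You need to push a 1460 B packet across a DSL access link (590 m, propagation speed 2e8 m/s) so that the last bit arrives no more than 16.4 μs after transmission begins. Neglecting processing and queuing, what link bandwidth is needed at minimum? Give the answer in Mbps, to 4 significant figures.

L = 11680 bits.
Propagation delay = 590 / 200000000 = 2.95 μs.
Transmission budget = 16.4 − 2.95 = 13.45 μs.
R ≥ L / t_tx = 11680 bits / 1.345e-05 s = 868.4 Mbps.

868.4 Mbps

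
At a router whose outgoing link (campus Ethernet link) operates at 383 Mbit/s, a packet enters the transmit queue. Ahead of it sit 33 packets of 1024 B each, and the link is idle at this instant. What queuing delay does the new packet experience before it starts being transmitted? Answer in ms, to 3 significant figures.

0.706 ms

Each queued packet: L/R = 8192/383000000 = 0.021389 ms.
33 queued → 0.705838 ms.
Queuing delay = 0.706 ms.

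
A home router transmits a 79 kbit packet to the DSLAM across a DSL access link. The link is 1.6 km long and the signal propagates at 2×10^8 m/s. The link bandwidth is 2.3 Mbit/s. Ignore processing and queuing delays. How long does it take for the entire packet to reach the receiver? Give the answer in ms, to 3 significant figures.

L = 79000 bits.
Transmission delay = L/R = 79000 / 2300000 = 34.3478 ms.
Propagation delay = d/s = 1600 m / 200000000 m/s = 0.008 ms.
Total = 34.4 ms.

34.4 ms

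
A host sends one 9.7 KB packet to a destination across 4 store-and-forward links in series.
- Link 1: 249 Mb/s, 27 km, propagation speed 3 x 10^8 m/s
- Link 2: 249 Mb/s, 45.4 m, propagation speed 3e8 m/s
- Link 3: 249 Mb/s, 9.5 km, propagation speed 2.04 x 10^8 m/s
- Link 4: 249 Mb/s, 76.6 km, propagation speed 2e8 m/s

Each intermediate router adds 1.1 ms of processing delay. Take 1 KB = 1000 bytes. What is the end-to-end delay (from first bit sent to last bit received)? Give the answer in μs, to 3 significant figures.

L = 77600 bits.
Transmission delay per hop = L/R = 77600/249000000 = 311.647 μs; 4 hops → 1246.59 μs.
Propagation delays (d/s per hop): 90, 0.151333, 46.5686, 383 μs; sum = 519.72 μs.
Processing at 3 router(s): 3 × 1.1 ms = 3300 μs.
End-to-end = 5070 μs.

5070 μs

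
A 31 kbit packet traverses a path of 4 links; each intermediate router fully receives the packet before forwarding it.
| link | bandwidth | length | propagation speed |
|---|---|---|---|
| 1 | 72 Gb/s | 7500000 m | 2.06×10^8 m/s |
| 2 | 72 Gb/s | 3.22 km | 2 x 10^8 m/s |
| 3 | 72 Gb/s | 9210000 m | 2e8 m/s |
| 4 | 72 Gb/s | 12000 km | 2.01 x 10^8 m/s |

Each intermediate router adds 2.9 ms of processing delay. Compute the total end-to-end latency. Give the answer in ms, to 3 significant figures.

151 ms

L = 31000 bits.
Transmission delay per hop = L/R = 31000/72000000000 = 0.000430556 ms; 4 hops → 0.00172222 ms.
Propagation delays (d/s per hop): 36.4078, 0.0161, 46.05, 59.7015 ms; sum = 142.175 ms.
Processing at 3 router(s): 3 × 2.9 ms = 8.7 ms.
End-to-end = 151 ms.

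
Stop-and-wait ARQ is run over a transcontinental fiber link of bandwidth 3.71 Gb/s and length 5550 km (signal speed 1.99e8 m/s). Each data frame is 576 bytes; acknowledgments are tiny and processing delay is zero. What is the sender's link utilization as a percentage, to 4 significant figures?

0.002227 %

t_tx = L/R = 4608/3710000000 = 1.24205e-06 s.
t_prop = 5550000/199000000 = 0.0278894 s; RTT = 0.0557789 s.
Cycle = t_tx + RTT = 0.0557801 s.
Utilization = t_tx / cycle = 1.24205e-06/0.0557801 = 0.002227 %.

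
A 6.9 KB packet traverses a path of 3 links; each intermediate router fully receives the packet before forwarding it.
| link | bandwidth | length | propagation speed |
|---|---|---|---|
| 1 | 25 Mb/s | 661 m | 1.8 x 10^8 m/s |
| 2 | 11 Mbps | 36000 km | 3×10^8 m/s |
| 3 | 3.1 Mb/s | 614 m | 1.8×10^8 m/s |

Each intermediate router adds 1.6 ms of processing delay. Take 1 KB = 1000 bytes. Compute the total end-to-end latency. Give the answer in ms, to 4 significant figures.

L = 55200 bits.
Transmission delays (L/R per hop): 2.208, 5.01818, 17.8065 ms; sum = 25.0326 ms.
Propagation delays (d/s per hop): 0.00367222, 120, 0.00341111 ms; sum = 120.007 ms.
Processing at 2 router(s): 2 × 1.6 ms = 3.2 ms.
End-to-end = 148.2 ms.

148.2 ms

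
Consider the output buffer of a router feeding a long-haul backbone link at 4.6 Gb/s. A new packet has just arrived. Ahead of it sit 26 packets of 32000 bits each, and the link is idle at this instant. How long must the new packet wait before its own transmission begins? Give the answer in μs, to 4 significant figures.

180.9 μs

Each queued packet: L/R = 32000/4600000000 = 6.95652 μs.
26 queued → 180.87 μs.
Queuing delay = 180.9 μs.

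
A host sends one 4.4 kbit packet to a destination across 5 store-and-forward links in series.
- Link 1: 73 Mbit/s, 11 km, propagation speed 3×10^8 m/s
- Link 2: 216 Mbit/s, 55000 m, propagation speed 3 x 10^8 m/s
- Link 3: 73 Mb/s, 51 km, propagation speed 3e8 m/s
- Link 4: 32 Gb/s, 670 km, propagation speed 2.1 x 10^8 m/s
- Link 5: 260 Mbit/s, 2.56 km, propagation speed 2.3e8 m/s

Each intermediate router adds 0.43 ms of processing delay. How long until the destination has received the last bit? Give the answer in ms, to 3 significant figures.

L = 4400 bits.
Transmission delays (L/R per hop): 0.060274, 0.0203704, 0.060274, 0.0001375, 0.0169231 ms; sum = 0.157979 ms.
Propagation delays (d/s per hop): 0.0366667, 0.183333, 0.17, 3.19048, 0.0111304 ms; sum = 3.59161 ms.
Processing at 4 router(s): 4 × 0.43 ms = 1.72 ms.
End-to-end = 5.47 ms.

5.47 ms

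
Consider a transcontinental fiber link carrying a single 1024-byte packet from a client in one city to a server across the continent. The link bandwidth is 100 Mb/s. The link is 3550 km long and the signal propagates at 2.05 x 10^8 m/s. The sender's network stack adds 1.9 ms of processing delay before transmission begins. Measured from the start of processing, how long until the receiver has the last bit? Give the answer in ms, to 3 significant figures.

19.3 ms

L = 1024 × 8 = 8192 bits.
Transmission delay = L/R = 8192 / 100000000 = 0.08192 ms.
Propagation delay = d/s = 3550000 m / 2.05e+08 m/s = 17.3171 ms.
Plus processing delay 1.9 ms = 1.9 ms.
Total = 19.3 ms.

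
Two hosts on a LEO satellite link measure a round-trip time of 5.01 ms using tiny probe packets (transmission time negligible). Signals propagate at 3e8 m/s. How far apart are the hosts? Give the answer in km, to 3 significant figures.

752 km

One-way propagation = RTT/2 = 2.505 ms.
d = s × t = 300000000 × 0.002505 = 752 km.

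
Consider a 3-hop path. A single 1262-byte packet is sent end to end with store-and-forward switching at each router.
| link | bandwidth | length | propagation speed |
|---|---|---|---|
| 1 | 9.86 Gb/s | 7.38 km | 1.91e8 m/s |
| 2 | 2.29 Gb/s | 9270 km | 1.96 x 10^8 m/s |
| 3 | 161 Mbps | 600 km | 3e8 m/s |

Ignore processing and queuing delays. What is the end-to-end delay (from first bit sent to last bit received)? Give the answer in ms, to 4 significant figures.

L = 1262 × 8 = 10096 bits.
Transmission delays (L/R per hop): 0.00102394, 0.00440873, 0.0627081 ms; sum = 0.0681407 ms.
Propagation delays (d/s per hop): 0.0386387, 47.2959, 2 ms; sum = 49.3346 ms.
End-to-end = 49.40 ms.

49.40 ms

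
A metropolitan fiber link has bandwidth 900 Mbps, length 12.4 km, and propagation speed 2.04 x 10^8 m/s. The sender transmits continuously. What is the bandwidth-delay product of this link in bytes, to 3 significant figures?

6840 bytes

Propagation delay = 12400 / 204000000 = 6.07843e-05 s.
BDP = R × t_prop = 900000000 × 6.07843e-05 = 54705.9 bits.
In bytes: 54705.9/8 = 6840 bytes.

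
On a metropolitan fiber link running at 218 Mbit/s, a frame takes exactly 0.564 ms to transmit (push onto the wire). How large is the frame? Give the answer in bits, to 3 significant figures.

123000 bits

L = R × t_tx = 218000000 b/s × 0.000564 s = 122952 bits.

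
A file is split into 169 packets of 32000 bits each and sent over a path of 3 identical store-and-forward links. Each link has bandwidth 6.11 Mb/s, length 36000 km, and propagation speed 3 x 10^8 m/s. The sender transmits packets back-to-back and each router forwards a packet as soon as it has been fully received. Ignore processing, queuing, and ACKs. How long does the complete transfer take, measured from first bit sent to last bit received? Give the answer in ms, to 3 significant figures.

Per-hop transmission t_tx = L/R = 32000/6110000 = 5.23732 ms.
Per-hop propagation t_prop = 36000000/300000000 = 120 ms.
Pipeline fill: first packet needs 3·t_tx to clear all hops; remaining 168 packets each add one t_tx.
Total = (3+169-1)·t_tx + 3·t_prop = 171·5.23732 + 3·120 = 1260 ms.

1260 ms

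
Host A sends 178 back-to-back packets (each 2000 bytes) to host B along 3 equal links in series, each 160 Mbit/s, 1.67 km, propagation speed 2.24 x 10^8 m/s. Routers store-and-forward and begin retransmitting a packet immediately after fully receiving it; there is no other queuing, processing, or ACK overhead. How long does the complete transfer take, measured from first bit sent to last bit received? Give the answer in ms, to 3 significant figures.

18.0 ms

Per-hop transmission t_tx = L/R = 16000/160000000 = 0.1 ms.
Per-hop propagation t_prop = 1670/2.24e+08 = 0.00745536 ms.
Pipeline fill: first packet needs 3·t_tx to clear all hops; remaining 177 packets each add one t_tx.
Total = (3+178-1)·t_tx + 3·t_prop = 180·0.1 + 3·0.00745536 = 18.0 ms.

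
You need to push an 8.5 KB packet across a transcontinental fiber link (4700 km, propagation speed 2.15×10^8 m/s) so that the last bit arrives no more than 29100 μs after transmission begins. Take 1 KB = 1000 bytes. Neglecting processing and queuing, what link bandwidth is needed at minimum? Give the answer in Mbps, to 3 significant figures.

L = 68000 bits.
Propagation delay = 4700000 / 215000000 = 21860.5 μs.
Transmission budget = 29100 − 21860.5 = 7239.53 μs.
R ≥ L / t_tx = 68000 bits / 0.00723953 s = 9.39 Mbps.

9.39 Mbps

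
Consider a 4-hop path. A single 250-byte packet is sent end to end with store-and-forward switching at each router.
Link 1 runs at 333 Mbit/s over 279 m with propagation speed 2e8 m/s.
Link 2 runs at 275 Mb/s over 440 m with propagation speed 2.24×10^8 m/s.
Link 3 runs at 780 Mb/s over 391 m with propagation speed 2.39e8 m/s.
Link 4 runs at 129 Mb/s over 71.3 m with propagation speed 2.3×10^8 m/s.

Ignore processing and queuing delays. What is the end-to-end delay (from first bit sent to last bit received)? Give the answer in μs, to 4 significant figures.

L = 250 × 8 = 2000 bits.
Transmission delays (L/R per hop): 6.00601, 7.27273, 2.5641, 15.5039 μs; sum = 31.3467 μs.
Propagation delays (d/s per hop): 1.395, 1.96429, 1.63598, 0.31 μs; sum = 5.30527 μs.
End-to-end = 36.65 μs.

36.65 μs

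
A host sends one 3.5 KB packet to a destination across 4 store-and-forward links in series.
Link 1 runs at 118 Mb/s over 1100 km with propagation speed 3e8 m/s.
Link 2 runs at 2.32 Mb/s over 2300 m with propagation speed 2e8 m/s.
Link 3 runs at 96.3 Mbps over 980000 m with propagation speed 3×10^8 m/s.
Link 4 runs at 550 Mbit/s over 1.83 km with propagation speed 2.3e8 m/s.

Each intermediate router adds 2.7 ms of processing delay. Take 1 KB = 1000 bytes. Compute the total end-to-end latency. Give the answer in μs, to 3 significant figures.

27700 μs

L = 28000 bits.
Transmission delays (L/R per hop): 237.288, 12069, 290.758, 50.9091 μs; sum = 12647.9 μs.
Propagation delays (d/s per hop): 3666.67, 11.5, 3266.67, 7.95652 μs; sum = 6952.79 μs.
Processing at 3 router(s): 3 × 2.7 ms = 8100 μs.
End-to-end = 27700 μs.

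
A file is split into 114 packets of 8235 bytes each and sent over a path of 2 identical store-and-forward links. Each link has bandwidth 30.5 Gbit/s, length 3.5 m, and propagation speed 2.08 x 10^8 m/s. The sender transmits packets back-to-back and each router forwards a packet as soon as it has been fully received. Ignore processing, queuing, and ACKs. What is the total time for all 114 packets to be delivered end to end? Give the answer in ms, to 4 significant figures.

Per-hop transmission t_tx = L/R = 65880/30500000000 = 0.00216 ms.
Per-hop propagation t_prop = 3.5/208000000 = 1.68269e-05 ms.
Pipeline fill: first packet needs 2·t_tx to clear all hops; remaining 113 packets each add one t_tx.
Total = (2+114-1)·t_tx + 2·t_prop = 115·0.00216 + 2·1.68269e-05 = 0.2484 ms.

0.2484 ms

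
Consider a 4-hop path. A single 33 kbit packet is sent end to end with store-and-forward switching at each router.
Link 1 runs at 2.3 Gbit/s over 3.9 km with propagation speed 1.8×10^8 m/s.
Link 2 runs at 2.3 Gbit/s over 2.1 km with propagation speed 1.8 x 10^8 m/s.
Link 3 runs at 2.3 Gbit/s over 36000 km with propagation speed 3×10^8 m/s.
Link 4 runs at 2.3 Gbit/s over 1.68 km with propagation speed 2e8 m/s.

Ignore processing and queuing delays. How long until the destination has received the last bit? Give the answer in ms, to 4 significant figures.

L = 33000 bits.
Transmission delay per hop = L/R = 33000/2300000000 = 0.0143478 ms; 4 hops → 0.0573913 ms.
Propagation delays (d/s per hop): 0.0216667, 0.0116667, 120, 0.0084 ms; sum = 120.042 ms.
End-to-end = 120.1 ms.

120.1 ms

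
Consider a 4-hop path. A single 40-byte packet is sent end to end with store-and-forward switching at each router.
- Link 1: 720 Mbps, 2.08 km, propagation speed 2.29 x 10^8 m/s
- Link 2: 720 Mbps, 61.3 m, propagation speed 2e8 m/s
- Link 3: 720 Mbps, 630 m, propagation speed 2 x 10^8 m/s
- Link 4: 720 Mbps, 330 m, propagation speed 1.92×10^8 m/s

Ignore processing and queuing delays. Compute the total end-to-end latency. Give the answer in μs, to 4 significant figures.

16.04 μs

L = 40 × 8 = 320 bits.
Transmission delay per hop = L/R = 320/720000000 = 0.444444 μs; 4 hops → 1.77778 μs.
Propagation delays (d/s per hop): 9.08297, 0.3065, 3.15, 1.71875 μs; sum = 14.2582 μs.
End-to-end = 16.04 μs.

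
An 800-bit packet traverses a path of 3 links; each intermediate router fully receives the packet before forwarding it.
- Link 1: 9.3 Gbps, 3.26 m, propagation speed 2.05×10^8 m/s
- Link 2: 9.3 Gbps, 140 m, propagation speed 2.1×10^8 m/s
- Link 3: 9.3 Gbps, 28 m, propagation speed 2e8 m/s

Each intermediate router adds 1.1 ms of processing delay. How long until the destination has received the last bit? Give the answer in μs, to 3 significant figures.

2200 μs

Transmission delay per hop = L/R = 800/9300000000 = 0.0860215 μs; 3 hops → 0.258065 μs.
Propagation delays (d/s per hop): 0.0159024, 0.666667, 0.14 μs; sum = 0.822569 μs.
Processing at 2 router(s): 2 × 1.1 ms = 2200 μs.
End-to-end = 2200 μs.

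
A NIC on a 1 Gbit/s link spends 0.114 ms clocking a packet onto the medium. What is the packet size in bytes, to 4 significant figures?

L = R × t_tx = 1000000000 b/s × 0.000114 s = 114000 bits.
In bytes: 114000 / 8 = 14250 bytes.

14250 bytes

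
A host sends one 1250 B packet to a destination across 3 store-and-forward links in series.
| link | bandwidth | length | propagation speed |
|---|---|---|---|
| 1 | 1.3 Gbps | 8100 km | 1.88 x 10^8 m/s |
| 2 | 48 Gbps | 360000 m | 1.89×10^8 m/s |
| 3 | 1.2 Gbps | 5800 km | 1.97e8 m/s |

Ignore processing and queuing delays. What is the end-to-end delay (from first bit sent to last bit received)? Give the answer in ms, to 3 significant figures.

74.4 ms

L = 1250 × 8 = 10000 bits.
Transmission delays (L/R per hop): 0.00769231, 0.000208333, 0.00833333 ms; sum = 0.016234 ms.
Propagation delays (d/s per hop): 43.0851, 1.90476, 29.4416 ms; sum = 74.4315 ms.
End-to-end = 74.4 ms.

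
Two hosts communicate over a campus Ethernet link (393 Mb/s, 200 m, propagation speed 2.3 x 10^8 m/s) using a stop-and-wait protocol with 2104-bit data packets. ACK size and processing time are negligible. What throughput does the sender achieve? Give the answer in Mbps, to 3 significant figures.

t_tx = L/R = 2104/393000000 = 5.35369e-06 s.
t_prop = 200/2.3e+08 = 8.69565e-07 s; RTT = 1.73913e-06 s.
Cycle = t_tx + RTT = 7.09282e-06 s.
Throughput = L / cycle = 2104 / 7.09282e-06 = 297 Mbps.

297 Mbps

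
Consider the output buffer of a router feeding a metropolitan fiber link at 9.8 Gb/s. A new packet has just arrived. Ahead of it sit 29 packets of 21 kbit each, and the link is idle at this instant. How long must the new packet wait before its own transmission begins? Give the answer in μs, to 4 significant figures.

Each queued packet: L/R = 21000/9800000000 = 2.14286 μs.
29 queued → 62.1429 μs.
Queuing delay = 62.14 μs.

62.14 μs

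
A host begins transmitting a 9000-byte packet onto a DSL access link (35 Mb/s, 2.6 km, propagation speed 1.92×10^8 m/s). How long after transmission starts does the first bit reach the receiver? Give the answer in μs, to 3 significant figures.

First bit experiences only propagation delay: d/s = 2600/192000000 = 13.5 μs.

13.5 μs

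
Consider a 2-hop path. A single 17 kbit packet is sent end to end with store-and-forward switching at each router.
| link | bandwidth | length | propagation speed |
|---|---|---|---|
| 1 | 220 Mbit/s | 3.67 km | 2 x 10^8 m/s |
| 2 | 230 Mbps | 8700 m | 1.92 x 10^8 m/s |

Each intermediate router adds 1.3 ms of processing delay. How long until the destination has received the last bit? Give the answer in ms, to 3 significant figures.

L = 17000 bits.
Transmission delays (L/R per hop): 0.0772727, 0.073913 ms; sum = 0.151186 ms.
Propagation delays (d/s per hop): 0.01835, 0.0453125 ms; sum = 0.0636625 ms.
Processing at 1 router(s): 1 × 1.3 ms = 1.3 ms.
End-to-end = 1.51 ms.

1.51 ms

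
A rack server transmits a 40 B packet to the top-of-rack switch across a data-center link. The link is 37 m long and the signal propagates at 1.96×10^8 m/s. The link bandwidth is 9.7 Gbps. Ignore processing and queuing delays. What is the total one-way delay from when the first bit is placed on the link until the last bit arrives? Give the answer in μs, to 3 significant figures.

0.222 μs

L = 40 × 8 = 320 bits.
Transmission delay = L/R = 320 / 9700000000 = 0.0329897 μs.
Propagation delay = d/s = 37 m / 196000000 m/s = 0.188776 μs.
Total = 0.222 μs.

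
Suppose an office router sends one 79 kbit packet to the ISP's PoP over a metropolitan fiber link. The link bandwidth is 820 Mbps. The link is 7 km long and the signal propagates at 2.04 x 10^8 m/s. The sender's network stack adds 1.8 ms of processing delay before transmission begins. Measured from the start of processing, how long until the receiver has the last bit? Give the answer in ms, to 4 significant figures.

1.931 ms

L = 79000 bits.
Transmission delay = L/R = 79000 / 820000000 = 0.0963415 ms.
Propagation delay = d/s = 7000 m / 204000000 m/s = 0.0343137 ms.
Plus processing delay 1.8 ms = 1.8 ms.
Total = 1.931 ms.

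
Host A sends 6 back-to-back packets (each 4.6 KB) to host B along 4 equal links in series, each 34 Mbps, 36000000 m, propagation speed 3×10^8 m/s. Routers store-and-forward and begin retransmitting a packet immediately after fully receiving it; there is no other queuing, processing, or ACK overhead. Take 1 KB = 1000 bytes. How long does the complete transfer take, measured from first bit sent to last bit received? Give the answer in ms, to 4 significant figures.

489.7 ms

Per-hop transmission t_tx = L/R = 36800/34000000 = 1.08235 ms.
Per-hop propagation t_prop = 36000000/300000000 = 120 ms.
Pipeline fill: first packet needs 4·t_tx to clear all hops; remaining 5 packets each add one t_tx.
Total = (4+6-1)·t_tx + 4·t_prop = 9·1.08235 + 4·120 = 489.7 ms.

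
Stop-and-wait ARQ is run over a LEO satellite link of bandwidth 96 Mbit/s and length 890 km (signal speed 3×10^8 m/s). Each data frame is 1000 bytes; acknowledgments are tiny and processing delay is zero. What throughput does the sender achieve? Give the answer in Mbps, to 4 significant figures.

t_tx = L/R = 8000/96000000 = 8.33333e-05 s.
t_prop = 890000/300000000 = 0.00296667 s; RTT = 0.00593333 s.
Cycle = t_tx + RTT = 0.00601667 s.
Throughput = L / cycle = 8000 / 0.00601667 = 1.330 Mbps.

1.330 Mbps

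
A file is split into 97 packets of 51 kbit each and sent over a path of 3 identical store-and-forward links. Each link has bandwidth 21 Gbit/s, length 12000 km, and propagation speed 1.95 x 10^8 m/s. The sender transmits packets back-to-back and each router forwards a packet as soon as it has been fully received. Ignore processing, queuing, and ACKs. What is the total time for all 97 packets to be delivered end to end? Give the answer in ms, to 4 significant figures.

184.9 ms

Per-hop transmission t_tx = L/R = 51000/21000000000 = 0.00242857 ms.
Per-hop propagation t_prop = 12000000/195000000 = 61.5385 ms.
Pipeline fill: first packet needs 3·t_tx to clear all hops; remaining 96 packets each add one t_tx.
Total = (3+97-1)·t_tx + 3·t_prop = 99·0.00242857 + 3·61.5385 = 184.9 ms.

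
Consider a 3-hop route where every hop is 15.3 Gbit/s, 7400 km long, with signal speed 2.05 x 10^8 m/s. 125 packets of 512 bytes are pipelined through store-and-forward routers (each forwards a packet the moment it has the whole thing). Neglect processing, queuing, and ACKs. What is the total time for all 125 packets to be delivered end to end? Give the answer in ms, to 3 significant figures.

108 ms

Per-hop transmission t_tx = L/R = 4096/15300000000 = 0.000267712 ms.
Per-hop propagation t_prop = 7400000/2.05e+08 = 36.0976 ms.
Pipeline fill: first packet needs 3·t_tx to clear all hops; remaining 124 packets each add one t_tx.
Total = (3+125-1)·t_tx + 3·t_prop = 127·0.000267712 + 3·36.0976 = 108 ms.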